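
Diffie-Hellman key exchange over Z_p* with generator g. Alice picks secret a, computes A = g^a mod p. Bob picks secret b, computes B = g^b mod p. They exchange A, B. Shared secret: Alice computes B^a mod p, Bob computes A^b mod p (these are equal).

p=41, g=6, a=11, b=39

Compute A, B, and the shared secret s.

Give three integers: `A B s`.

Answer: 28 7 22

Derivation:
A = 6^11 mod 41  (bits of 11 = 1011)
  bit 0 = 1: r = r^2 * 6 mod 41 = 1^2 * 6 = 1*6 = 6
  bit 1 = 0: r = r^2 mod 41 = 6^2 = 36
  bit 2 = 1: r = r^2 * 6 mod 41 = 36^2 * 6 = 25*6 = 27
  bit 3 = 1: r = r^2 * 6 mod 41 = 27^2 * 6 = 32*6 = 28
  -> A = 28
B = 6^39 mod 41  (bits of 39 = 100111)
  bit 0 = 1: r = r^2 * 6 mod 41 = 1^2 * 6 = 1*6 = 6
  bit 1 = 0: r = r^2 mod 41 = 6^2 = 36
  bit 2 = 0: r = r^2 mod 41 = 36^2 = 25
  bit 3 = 1: r = r^2 * 6 mod 41 = 25^2 * 6 = 10*6 = 19
  bit 4 = 1: r = r^2 * 6 mod 41 = 19^2 * 6 = 33*6 = 34
  bit 5 = 1: r = r^2 * 6 mod 41 = 34^2 * 6 = 8*6 = 7
  -> B = 7
s = B^a = 7^11 mod 41  (bits of 11 = 1011)
  bit 0 = 1: r = r^2 * 7 mod 41 = 1^2 * 7 = 1*7 = 7
  bit 1 = 0: r = r^2 mod 41 = 7^2 = 8
  bit 2 = 1: r = r^2 * 7 mod 41 = 8^2 * 7 = 23*7 = 38
  bit 3 = 1: r = r^2 * 7 mod 41 = 38^2 * 7 = 9*7 = 22
  -> s = B^a = 22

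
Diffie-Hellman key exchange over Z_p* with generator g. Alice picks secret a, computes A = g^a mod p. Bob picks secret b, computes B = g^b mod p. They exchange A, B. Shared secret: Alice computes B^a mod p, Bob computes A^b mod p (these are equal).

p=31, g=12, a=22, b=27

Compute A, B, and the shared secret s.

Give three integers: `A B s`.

A = 12^22 mod 31  (bits of 22 = 10110)
  bit 0 = 1: r = r^2 * 12 mod 31 = 1^2 * 12 = 1*12 = 12
  bit 1 = 0: r = r^2 mod 31 = 12^2 = 20
  bit 2 = 1: r = r^2 * 12 mod 31 = 20^2 * 12 = 28*12 = 26
  bit 3 = 1: r = r^2 * 12 mod 31 = 26^2 * 12 = 25*12 = 21
  bit 4 = 0: r = r^2 mod 31 = 21^2 = 7
  -> A = 7
B = 12^27 mod 31  (bits of 27 = 11011)
  bit 0 = 1: r = r^2 * 12 mod 31 = 1^2 * 12 = 1*12 = 12
  bit 1 = 1: r = r^2 * 12 mod 31 = 12^2 * 12 = 20*12 = 23
  bit 2 = 0: r = r^2 mod 31 = 23^2 = 2
  bit 3 = 1: r = r^2 * 12 mod 31 = 2^2 * 12 = 4*12 = 17
  bit 4 = 1: r = r^2 * 12 mod 31 = 17^2 * 12 = 10*12 = 27
  -> B = 27
s = B^a = 27^22 mod 31  (bits of 22 = 10110)
  bit 0 = 1: r = r^2 * 27 mod 31 = 1^2 * 27 = 1*27 = 27
  bit 1 = 0: r = r^2 mod 31 = 27^2 = 16
  bit 2 = 1: r = r^2 * 27 mod 31 = 16^2 * 27 = 8*27 = 30
  bit 3 = 1: r = r^2 * 27 mod 31 = 30^2 * 27 = 1*27 = 27
  bit 4 = 0: r = r^2 mod 31 = 27^2 = 16
  -> s = B^a = 16

Answer: 7 27 16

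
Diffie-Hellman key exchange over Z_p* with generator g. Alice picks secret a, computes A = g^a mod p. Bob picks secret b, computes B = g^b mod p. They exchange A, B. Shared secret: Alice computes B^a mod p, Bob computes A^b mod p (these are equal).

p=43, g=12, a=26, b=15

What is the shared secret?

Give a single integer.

A = 12^26 mod 43  (bits of 26 = 11010)
  bit 0 = 1: r = r^2 * 12 mod 43 = 1^2 * 12 = 1*12 = 12
  bit 1 = 1: r = r^2 * 12 mod 43 = 12^2 * 12 = 15*12 = 8
  bit 2 = 0: r = r^2 mod 43 = 8^2 = 21
  bit 3 = 1: r = r^2 * 12 mod 43 = 21^2 * 12 = 11*12 = 3
  bit 4 = 0: r = r^2 mod 43 = 3^2 = 9
  -> A = 9
B = 12^15 mod 43  (bits of 15 = 1111)
  bit 0 = 1: r = r^2 * 12 mod 43 = 1^2 * 12 = 1*12 = 12
  bit 1 = 1: r = r^2 * 12 mod 43 = 12^2 * 12 = 15*12 = 8
  bit 2 = 1: r = r^2 * 12 mod 43 = 8^2 * 12 = 21*12 = 37
  bit 3 = 1: r = r^2 * 12 mod 43 = 37^2 * 12 = 36*12 = 2
  -> B = 2
s = B^a = 2^26 mod 43  (bits of 26 = 11010)
  bit 0 = 1: r = r^2 * 2 mod 43 = 1^2 * 2 = 1*2 = 2
  bit 1 = 1: r = r^2 * 2 mod 43 = 2^2 * 2 = 4*2 = 8
  bit 2 = 0: r = r^2 mod 43 = 8^2 = 21
  bit 3 = 1: r = r^2 * 2 mod 43 = 21^2 * 2 = 11*2 = 22
  bit 4 = 0: r = r^2 mod 43 = 22^2 = 11
  -> s = B^a = 11

Answer: 11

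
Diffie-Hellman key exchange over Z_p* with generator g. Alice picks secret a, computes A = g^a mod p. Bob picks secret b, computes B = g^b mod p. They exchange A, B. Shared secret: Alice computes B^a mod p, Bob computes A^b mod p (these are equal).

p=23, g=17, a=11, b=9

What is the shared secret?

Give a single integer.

Answer: 22

Derivation:
A = 17^11 mod 23  (bits of 11 = 1011)
  bit 0 = 1: r = r^2 * 17 mod 23 = 1^2 * 17 = 1*17 = 17
  bit 1 = 0: r = r^2 mod 23 = 17^2 = 13
  bit 2 = 1: r = r^2 * 17 mod 23 = 13^2 * 17 = 8*17 = 21
  bit 3 = 1: r = r^2 * 17 mod 23 = 21^2 * 17 = 4*17 = 22
  -> A = 22
B = 17^9 mod 23  (bits of 9 = 1001)
  bit 0 = 1: r = r^2 * 17 mod 23 = 1^2 * 17 = 1*17 = 17
  bit 1 = 0: r = r^2 mod 23 = 17^2 = 13
  bit 2 = 0: r = r^2 mod 23 = 13^2 = 8
  bit 3 = 1: r = r^2 * 17 mod 23 = 8^2 * 17 = 18*17 = 7
  -> B = 7
s = B^a = 7^11 mod 23  (bits of 11 = 1011)
  bit 0 = 1: r = r^2 * 7 mod 23 = 1^2 * 7 = 1*7 = 7
  bit 1 = 0: r = r^2 mod 23 = 7^2 = 3
  bit 2 = 1: r = r^2 * 7 mod 23 = 3^2 * 7 = 9*7 = 17
  bit 3 = 1: r = r^2 * 7 mod 23 = 17^2 * 7 = 13*7 = 22
  -> s = B^a = 22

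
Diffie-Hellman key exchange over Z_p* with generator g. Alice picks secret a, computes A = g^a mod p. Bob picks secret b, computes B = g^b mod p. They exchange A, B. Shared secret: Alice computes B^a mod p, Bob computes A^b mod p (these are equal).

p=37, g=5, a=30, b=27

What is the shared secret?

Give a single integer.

A = 5^30 mod 37  (bits of 30 = 11110)
  bit 0 = 1: r = r^2 * 5 mod 37 = 1^2 * 5 = 1*5 = 5
  bit 1 = 1: r = r^2 * 5 mod 37 = 5^2 * 5 = 25*5 = 14
  bit 2 = 1: r = r^2 * 5 mod 37 = 14^2 * 5 = 11*5 = 18
  bit 3 = 1: r = r^2 * 5 mod 37 = 18^2 * 5 = 28*5 = 29
  bit 4 = 0: r = r^2 mod 37 = 29^2 = 27
  -> A = 27
B = 5^27 mod 37  (bits of 27 = 11011)
  bit 0 = 1: r = r^2 * 5 mod 37 = 1^2 * 5 = 1*5 = 5
  bit 1 = 1: r = r^2 * 5 mod 37 = 5^2 * 5 = 25*5 = 14
  bit 2 = 0: r = r^2 mod 37 = 14^2 = 11
  bit 3 = 1: r = r^2 * 5 mod 37 = 11^2 * 5 = 10*5 = 13
  bit 4 = 1: r = r^2 * 5 mod 37 = 13^2 * 5 = 21*5 = 31
  -> B = 31
s = B^a = 31^30 mod 37  (bits of 30 = 11110)
  bit 0 = 1: r = r^2 * 31 mod 37 = 1^2 * 31 = 1*31 = 31
  bit 1 = 1: r = r^2 * 31 mod 37 = 31^2 * 31 = 36*31 = 6
  bit 2 = 1: r = r^2 * 31 mod 37 = 6^2 * 31 = 36*31 = 6
  bit 3 = 1: r = r^2 * 31 mod 37 = 6^2 * 31 = 36*31 = 6
  bit 4 = 0: r = r^2 mod 37 = 6^2 = 36
  -> s = B^a = 36

Answer: 36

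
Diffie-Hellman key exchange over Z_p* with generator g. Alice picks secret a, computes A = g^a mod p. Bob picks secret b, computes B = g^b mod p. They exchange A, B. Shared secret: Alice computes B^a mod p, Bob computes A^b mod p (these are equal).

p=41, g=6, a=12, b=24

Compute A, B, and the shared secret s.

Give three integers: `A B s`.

A = 6^12 mod 41  (bits of 12 = 1100)
  bit 0 = 1: r = r^2 * 6 mod 41 = 1^2 * 6 = 1*6 = 6
  bit 1 = 1: r = r^2 * 6 mod 41 = 6^2 * 6 = 36*6 = 11
  bit 2 = 0: r = r^2 mod 41 = 11^2 = 39
  bit 3 = 0: r = r^2 mod 41 = 39^2 = 4
  -> A = 4
B = 6^24 mod 41  (bits of 24 = 11000)
  bit 0 = 1: r = r^2 * 6 mod 41 = 1^2 * 6 = 1*6 = 6
  bit 1 = 1: r = r^2 * 6 mod 41 = 6^2 * 6 = 36*6 = 11
  bit 2 = 0: r = r^2 mod 41 = 11^2 = 39
  bit 3 = 0: r = r^2 mod 41 = 39^2 = 4
  bit 4 = 0: r = r^2 mod 41 = 4^2 = 16
  -> B = 16
s = B^a = 16^12 mod 41  (bits of 12 = 1100)
  bit 0 = 1: r = r^2 * 16 mod 41 = 1^2 * 16 = 1*16 = 16
  bit 1 = 1: r = r^2 * 16 mod 41 = 16^2 * 16 = 10*16 = 37
  bit 2 = 0: r = r^2 mod 41 = 37^2 = 16
  bit 3 = 0: r = r^2 mod 41 = 16^2 = 10
  -> s = B^a = 10

Answer: 4 16 10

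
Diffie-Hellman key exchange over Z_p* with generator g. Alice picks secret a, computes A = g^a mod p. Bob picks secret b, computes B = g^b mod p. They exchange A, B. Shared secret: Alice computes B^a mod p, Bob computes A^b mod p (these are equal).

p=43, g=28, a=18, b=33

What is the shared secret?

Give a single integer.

A = 28^18 mod 43  (bits of 18 = 10010)
  bit 0 = 1: r = r^2 * 28 mod 43 = 1^2 * 28 = 1*28 = 28
  bit 1 = 0: r = r^2 mod 43 = 28^2 = 10
  bit 2 = 0: r = r^2 mod 43 = 10^2 = 14
  bit 3 = 1: r = r^2 * 28 mod 43 = 14^2 * 28 = 24*28 = 27
  bit 4 = 0: r = r^2 mod 43 = 27^2 = 41
  -> A = 41
B = 28^33 mod 43  (bits of 33 = 100001)
  bit 0 = 1: r = r^2 * 28 mod 43 = 1^2 * 28 = 1*28 = 28
  bit 1 = 0: r = r^2 mod 43 = 28^2 = 10
  bit 2 = 0: r = r^2 mod 43 = 10^2 = 14
  bit 3 = 0: r = r^2 mod 43 = 14^2 = 24
  bit 4 = 0: r = r^2 mod 43 = 24^2 = 17
  bit 5 = 1: r = r^2 * 28 mod 43 = 17^2 * 28 = 31*28 = 8
  -> B = 8
s = B^a = 8^18 mod 43  (bits of 18 = 10010)
  bit 0 = 1: r = r^2 * 8 mod 43 = 1^2 * 8 = 1*8 = 8
  bit 1 = 0: r = r^2 mod 43 = 8^2 = 21
  bit 2 = 0: r = r^2 mod 43 = 21^2 = 11
  bit 3 = 1: r = r^2 * 8 mod 43 = 11^2 * 8 = 35*8 = 22
  bit 4 = 0: r = r^2 mod 43 = 22^2 = 11
  -> s = B^a = 11

Answer: 11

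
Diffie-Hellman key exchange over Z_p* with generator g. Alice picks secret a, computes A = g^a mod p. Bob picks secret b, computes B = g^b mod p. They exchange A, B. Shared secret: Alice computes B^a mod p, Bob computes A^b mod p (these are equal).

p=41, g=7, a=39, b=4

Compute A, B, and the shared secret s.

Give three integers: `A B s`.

A = 7^39 mod 41  (bits of 39 = 100111)
  bit 0 = 1: r = r^2 * 7 mod 41 = 1^2 * 7 = 1*7 = 7
  bit 1 = 0: r = r^2 mod 41 = 7^2 = 8
  bit 2 = 0: r = r^2 mod 41 = 8^2 = 23
  bit 3 = 1: r = r^2 * 7 mod 41 = 23^2 * 7 = 37*7 = 13
  bit 4 = 1: r = r^2 * 7 mod 41 = 13^2 * 7 = 5*7 = 35
  bit 5 = 1: r = r^2 * 7 mod 41 = 35^2 * 7 = 36*7 = 6
  -> A = 6
B = 7^4 mod 41  (bits of 4 = 100)
  bit 0 = 1: r = r^2 * 7 mod 41 = 1^2 * 7 = 1*7 = 7
  bit 1 = 0: r = r^2 mod 41 = 7^2 = 8
  bit 2 = 0: r = r^2 mod 41 = 8^2 = 23
  -> B = 23
s = B^a = 23^39 mod 41  (bits of 39 = 100111)
  bit 0 = 1: r = r^2 * 23 mod 41 = 1^2 * 23 = 1*23 = 23
  bit 1 = 0: r = r^2 mod 41 = 23^2 = 37
  bit 2 = 0: r = r^2 mod 41 = 37^2 = 16
  bit 3 = 1: r = r^2 * 23 mod 41 = 16^2 * 23 = 10*23 = 25
  bit 4 = 1: r = r^2 * 23 mod 41 = 25^2 * 23 = 10*23 = 25
  bit 5 = 1: r = r^2 * 23 mod 41 = 25^2 * 23 = 10*23 = 25
  -> s = B^a = 25

Answer: 6 23 25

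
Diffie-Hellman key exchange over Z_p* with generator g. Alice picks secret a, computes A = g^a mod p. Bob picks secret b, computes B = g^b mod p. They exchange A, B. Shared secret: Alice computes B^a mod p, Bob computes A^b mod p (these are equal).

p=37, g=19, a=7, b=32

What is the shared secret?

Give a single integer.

A = 19^7 mod 37  (bits of 7 = 111)
  bit 0 = 1: r = r^2 * 19 mod 37 = 1^2 * 19 = 1*19 = 19
  bit 1 = 1: r = r^2 * 19 mod 37 = 19^2 * 19 = 28*19 = 14
  bit 2 = 1: r = r^2 * 19 mod 37 = 14^2 * 19 = 11*19 = 24
  -> A = 24
B = 19^32 mod 37  (bits of 32 = 100000)
  bit 0 = 1: r = r^2 * 19 mod 37 = 1^2 * 19 = 1*19 = 19
  bit 1 = 0: r = r^2 mod 37 = 19^2 = 28
  bit 2 = 0: r = r^2 mod 37 = 28^2 = 7
  bit 3 = 0: r = r^2 mod 37 = 7^2 = 12
  bit 4 = 0: r = r^2 mod 37 = 12^2 = 33
  bit 5 = 0: r = r^2 mod 37 = 33^2 = 16
  -> B = 16
s = B^a = 16^7 mod 37  (bits of 7 = 111)
  bit 0 = 1: r = r^2 * 16 mod 37 = 1^2 * 16 = 1*16 = 16
  bit 1 = 1: r = r^2 * 16 mod 37 = 16^2 * 16 = 34*16 = 26
  bit 2 = 1: r = r^2 * 16 mod 37 = 26^2 * 16 = 10*16 = 12
  -> s = B^a = 12

Answer: 12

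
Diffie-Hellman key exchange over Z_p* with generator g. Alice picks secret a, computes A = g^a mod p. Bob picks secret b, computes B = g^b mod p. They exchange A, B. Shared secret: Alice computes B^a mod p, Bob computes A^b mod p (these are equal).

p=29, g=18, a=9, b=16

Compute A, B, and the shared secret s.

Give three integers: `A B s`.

A = 18^9 mod 29  (bits of 9 = 1001)
  bit 0 = 1: r = r^2 * 18 mod 29 = 1^2 * 18 = 1*18 = 18
  bit 1 = 0: r = r^2 mod 29 = 18^2 = 5
  bit 2 = 0: r = r^2 mod 29 = 5^2 = 25
  bit 3 = 1: r = r^2 * 18 mod 29 = 25^2 * 18 = 16*18 = 27
  -> A = 27
B = 18^16 mod 29  (bits of 16 = 10000)
  bit 0 = 1: r = r^2 * 18 mod 29 = 1^2 * 18 = 1*18 = 18
  bit 1 = 0: r = r^2 mod 29 = 18^2 = 5
  bit 2 = 0: r = r^2 mod 29 = 5^2 = 25
  bit 3 = 0: r = r^2 mod 29 = 25^2 = 16
  bit 4 = 0: r = r^2 mod 29 = 16^2 = 24
  -> B = 24
s = B^a = 24^9 mod 29  (bits of 9 = 1001)
  bit 0 = 1: r = r^2 * 24 mod 29 = 1^2 * 24 = 1*24 = 24
  bit 1 = 0: r = r^2 mod 29 = 24^2 = 25
  bit 2 = 0: r = r^2 mod 29 = 25^2 = 16
  bit 3 = 1: r = r^2 * 24 mod 29 = 16^2 * 24 = 24*24 = 25
  -> s = B^a = 25

Answer: 27 24 25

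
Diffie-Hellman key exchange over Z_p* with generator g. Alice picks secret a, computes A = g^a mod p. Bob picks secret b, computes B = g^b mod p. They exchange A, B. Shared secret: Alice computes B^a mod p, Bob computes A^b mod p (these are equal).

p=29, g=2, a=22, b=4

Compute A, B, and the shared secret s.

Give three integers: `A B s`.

A = 2^22 mod 29  (bits of 22 = 10110)
  bit 0 = 1: r = r^2 * 2 mod 29 = 1^2 * 2 = 1*2 = 2
  bit 1 = 0: r = r^2 mod 29 = 2^2 = 4
  bit 2 = 1: r = r^2 * 2 mod 29 = 4^2 * 2 = 16*2 = 3
  bit 3 = 1: r = r^2 * 2 mod 29 = 3^2 * 2 = 9*2 = 18
  bit 4 = 0: r = r^2 mod 29 = 18^2 = 5
  -> A = 5
B = 2^4 mod 29  (bits of 4 = 100)
  bit 0 = 1: r = r^2 * 2 mod 29 = 1^2 * 2 = 1*2 = 2
  bit 1 = 0: r = r^2 mod 29 = 2^2 = 4
  bit 2 = 0: r = r^2 mod 29 = 4^2 = 16
  -> B = 16
s = B^a = 16^22 mod 29  (bits of 22 = 10110)
  bit 0 = 1: r = r^2 * 16 mod 29 = 1^2 * 16 = 1*16 = 16
  bit 1 = 0: r = r^2 mod 29 = 16^2 = 24
  bit 2 = 1: r = r^2 * 16 mod 29 = 24^2 * 16 = 25*16 = 23
  bit 3 = 1: r = r^2 * 16 mod 29 = 23^2 * 16 = 7*16 = 25
  bit 4 = 0: r = r^2 mod 29 = 25^2 = 16
  -> s = B^a = 16

Answer: 5 16 16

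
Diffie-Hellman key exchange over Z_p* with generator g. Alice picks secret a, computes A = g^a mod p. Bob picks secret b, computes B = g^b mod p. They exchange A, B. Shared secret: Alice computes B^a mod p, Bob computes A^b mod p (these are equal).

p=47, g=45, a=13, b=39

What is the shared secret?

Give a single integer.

A = 45^13 mod 47  (bits of 13 = 1101)
  bit 0 = 1: r = r^2 * 45 mod 47 = 1^2 * 45 = 1*45 = 45
  bit 1 = 1: r = r^2 * 45 mod 47 = 45^2 * 45 = 4*45 = 39
  bit 2 = 0: r = r^2 mod 47 = 39^2 = 17
  bit 3 = 1: r = r^2 * 45 mod 47 = 17^2 * 45 = 7*45 = 33
  -> A = 33
B = 45^39 mod 47  (bits of 39 = 100111)
  bit 0 = 1: r = r^2 * 45 mod 47 = 1^2 * 45 = 1*45 = 45
  bit 1 = 0: r = r^2 mod 47 = 45^2 = 4
  bit 2 = 0: r = r^2 mod 47 = 4^2 = 16
  bit 3 = 1: r = r^2 * 45 mod 47 = 16^2 * 45 = 21*45 = 5
  bit 4 = 1: r = r^2 * 45 mod 47 = 5^2 * 45 = 25*45 = 44
  bit 5 = 1: r = r^2 * 45 mod 47 = 44^2 * 45 = 9*45 = 29
  -> B = 29
s = B^a = 29^13 mod 47  (bits of 13 = 1101)
  bit 0 = 1: r = r^2 * 29 mod 47 = 1^2 * 29 = 1*29 = 29
  bit 1 = 1: r = r^2 * 29 mod 47 = 29^2 * 29 = 42*29 = 43
  bit 2 = 0: r = r^2 mod 47 = 43^2 = 16
  bit 3 = 1: r = r^2 * 29 mod 47 = 16^2 * 29 = 21*29 = 45
  -> s = B^a = 45

Answer: 45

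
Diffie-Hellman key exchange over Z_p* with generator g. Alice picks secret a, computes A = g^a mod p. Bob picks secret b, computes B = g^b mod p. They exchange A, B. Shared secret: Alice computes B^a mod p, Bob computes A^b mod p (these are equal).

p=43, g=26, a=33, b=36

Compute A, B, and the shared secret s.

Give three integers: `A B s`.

Answer: 22 16 21

Derivation:
A = 26^33 mod 43  (bits of 33 = 100001)
  bit 0 = 1: r = r^2 * 26 mod 43 = 1^2 * 26 = 1*26 = 26
  bit 1 = 0: r = r^2 mod 43 = 26^2 = 31
  bit 2 = 0: r = r^2 mod 43 = 31^2 = 15
  bit 3 = 0: r = r^2 mod 43 = 15^2 = 10
  bit 4 = 0: r = r^2 mod 43 = 10^2 = 14
  bit 5 = 1: r = r^2 * 26 mod 43 = 14^2 * 26 = 24*26 = 22
  -> A = 22
B = 26^36 mod 43  (bits of 36 = 100100)
  bit 0 = 1: r = r^2 * 26 mod 43 = 1^2 * 26 = 1*26 = 26
  bit 1 = 0: r = r^2 mod 43 = 26^2 = 31
  bit 2 = 0: r = r^2 mod 43 = 31^2 = 15
  bit 3 = 1: r = r^2 * 26 mod 43 = 15^2 * 26 = 10*26 = 2
  bit 4 = 0: r = r^2 mod 43 = 2^2 = 4
  bit 5 = 0: r = r^2 mod 43 = 4^2 = 16
  -> B = 16
s = B^a = 16^33 mod 43  (bits of 33 = 100001)
  bit 0 = 1: r = r^2 * 16 mod 43 = 1^2 * 16 = 1*16 = 16
  bit 1 = 0: r = r^2 mod 43 = 16^2 = 41
  bit 2 = 0: r = r^2 mod 43 = 41^2 = 4
  bit 3 = 0: r = r^2 mod 43 = 4^2 = 16
  bit 4 = 0: r = r^2 mod 43 = 16^2 = 41
  bit 5 = 1: r = r^2 * 16 mod 43 = 41^2 * 16 = 4*16 = 21
  -> s = B^a = 21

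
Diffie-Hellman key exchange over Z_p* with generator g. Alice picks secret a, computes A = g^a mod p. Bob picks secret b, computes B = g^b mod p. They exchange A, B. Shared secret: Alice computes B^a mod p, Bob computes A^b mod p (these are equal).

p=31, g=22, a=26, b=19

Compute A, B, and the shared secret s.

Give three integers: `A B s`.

Answer: 14 11 7

Derivation:
A = 22^26 mod 31  (bits of 26 = 11010)
  bit 0 = 1: r = r^2 * 22 mod 31 = 1^2 * 22 = 1*22 = 22
  bit 1 = 1: r = r^2 * 22 mod 31 = 22^2 * 22 = 19*22 = 15
  bit 2 = 0: r = r^2 mod 31 = 15^2 = 8
  bit 3 = 1: r = r^2 * 22 mod 31 = 8^2 * 22 = 2*22 = 13
  bit 4 = 0: r = r^2 mod 31 = 13^2 = 14
  -> A = 14
B = 22^19 mod 31  (bits of 19 = 10011)
  bit 0 = 1: r = r^2 * 22 mod 31 = 1^2 * 22 = 1*22 = 22
  bit 1 = 0: r = r^2 mod 31 = 22^2 = 19
  bit 2 = 0: r = r^2 mod 31 = 19^2 = 20
  bit 3 = 1: r = r^2 * 22 mod 31 = 20^2 * 22 = 28*22 = 27
  bit 4 = 1: r = r^2 * 22 mod 31 = 27^2 * 22 = 16*22 = 11
  -> B = 11
s = B^a = 11^26 mod 31  (bits of 26 = 11010)
  bit 0 = 1: r = r^2 * 11 mod 31 = 1^2 * 11 = 1*11 = 11
  bit 1 = 1: r = r^2 * 11 mod 31 = 11^2 * 11 = 28*11 = 29
  bit 2 = 0: r = r^2 mod 31 = 29^2 = 4
  bit 3 = 1: r = r^2 * 11 mod 31 = 4^2 * 11 = 16*11 = 21
  bit 4 = 0: r = r^2 mod 31 = 21^2 = 7
  -> s = B^a = 7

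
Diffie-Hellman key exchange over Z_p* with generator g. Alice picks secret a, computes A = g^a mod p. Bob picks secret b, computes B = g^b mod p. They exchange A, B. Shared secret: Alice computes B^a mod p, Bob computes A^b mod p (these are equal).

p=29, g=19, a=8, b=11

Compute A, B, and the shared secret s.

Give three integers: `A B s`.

A = 19^8 mod 29  (bits of 8 = 1000)
  bit 0 = 1: r = r^2 * 19 mod 29 = 1^2 * 19 = 1*19 = 19
  bit 1 = 0: r = r^2 mod 29 = 19^2 = 13
  bit 2 = 0: r = r^2 mod 29 = 13^2 = 24
  bit 3 = 0: r = r^2 mod 29 = 24^2 = 25
  -> A = 25
B = 19^11 mod 29  (bits of 11 = 1011)
  bit 0 = 1: r = r^2 * 19 mod 29 = 1^2 * 19 = 1*19 = 19
  bit 1 = 0: r = r^2 mod 29 = 19^2 = 13
  bit 2 = 1: r = r^2 * 19 mod 29 = 13^2 * 19 = 24*19 = 21
  bit 3 = 1: r = r^2 * 19 mod 29 = 21^2 * 19 = 6*19 = 27
  -> B = 27
s = B^a = 27^8 mod 29  (bits of 8 = 1000)
  bit 0 = 1: r = r^2 * 27 mod 29 = 1^2 * 27 = 1*27 = 27
  bit 1 = 0: r = r^2 mod 29 = 27^2 = 4
  bit 2 = 0: r = r^2 mod 29 = 4^2 = 16
  bit 3 = 0: r = r^2 mod 29 = 16^2 = 24
  -> s = B^a = 24

Answer: 25 27 24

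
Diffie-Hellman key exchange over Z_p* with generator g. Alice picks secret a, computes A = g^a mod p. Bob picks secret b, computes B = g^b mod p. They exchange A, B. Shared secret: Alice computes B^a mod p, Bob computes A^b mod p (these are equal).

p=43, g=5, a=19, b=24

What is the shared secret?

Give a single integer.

Answer: 35

Derivation:
A = 5^19 mod 43  (bits of 19 = 10011)
  bit 0 = 1: r = r^2 * 5 mod 43 = 1^2 * 5 = 1*5 = 5
  bit 1 = 0: r = r^2 mod 43 = 5^2 = 25
  bit 2 = 0: r = r^2 mod 43 = 25^2 = 23
  bit 3 = 1: r = r^2 * 5 mod 43 = 23^2 * 5 = 13*5 = 22
  bit 4 = 1: r = r^2 * 5 mod 43 = 22^2 * 5 = 11*5 = 12
  -> A = 12
B = 5^24 mod 43  (bits of 24 = 11000)
  bit 0 = 1: r = r^2 * 5 mod 43 = 1^2 * 5 = 1*5 = 5
  bit 1 = 1: r = r^2 * 5 mod 43 = 5^2 * 5 = 25*5 = 39
  bit 2 = 0: r = r^2 mod 43 = 39^2 = 16
  bit 3 = 0: r = r^2 mod 43 = 16^2 = 41
  bit 4 = 0: r = r^2 mod 43 = 41^2 = 4
  -> B = 4
s = B^a = 4^19 mod 43  (bits of 19 = 10011)
  bit 0 = 1: r = r^2 * 4 mod 43 = 1^2 * 4 = 1*4 = 4
  bit 1 = 0: r = r^2 mod 43 = 4^2 = 16
  bit 2 = 0: r = r^2 mod 43 = 16^2 = 41
  bit 3 = 1: r = r^2 * 4 mod 43 = 41^2 * 4 = 4*4 = 16
  bit 4 = 1: r = r^2 * 4 mod 43 = 16^2 * 4 = 41*4 = 35
  -> s = B^a = 35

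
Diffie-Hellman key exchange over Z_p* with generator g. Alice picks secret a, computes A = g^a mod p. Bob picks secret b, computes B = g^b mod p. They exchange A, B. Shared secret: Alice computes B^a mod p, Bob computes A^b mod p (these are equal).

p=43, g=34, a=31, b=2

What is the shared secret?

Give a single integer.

Answer: 24

Derivation:
A = 34^31 mod 43  (bits of 31 = 11111)
  bit 0 = 1: r = r^2 * 34 mod 43 = 1^2 * 34 = 1*34 = 34
  bit 1 = 1: r = r^2 * 34 mod 43 = 34^2 * 34 = 38*34 = 2
  bit 2 = 1: r = r^2 * 34 mod 43 = 2^2 * 34 = 4*34 = 7
  bit 3 = 1: r = r^2 * 34 mod 43 = 7^2 * 34 = 6*34 = 32
  bit 4 = 1: r = r^2 * 34 mod 43 = 32^2 * 34 = 35*34 = 29
  -> A = 29
B = 34^2 mod 43  (bits of 2 = 10)
  bit 0 = 1: r = r^2 * 34 mod 43 = 1^2 * 34 = 1*34 = 34
  bit 1 = 0: r = r^2 mod 43 = 34^2 = 38
  -> B = 38
s = B^a = 38^31 mod 43  (bits of 31 = 11111)
  bit 0 = 1: r = r^2 * 38 mod 43 = 1^2 * 38 = 1*38 = 38
  bit 1 = 1: r = r^2 * 38 mod 43 = 38^2 * 38 = 25*38 = 4
  bit 2 = 1: r = r^2 * 38 mod 43 = 4^2 * 38 = 16*38 = 6
  bit 3 = 1: r = r^2 * 38 mod 43 = 6^2 * 38 = 36*38 = 35
  bit 4 = 1: r = r^2 * 38 mod 43 = 35^2 * 38 = 21*38 = 24
  -> s = B^a = 24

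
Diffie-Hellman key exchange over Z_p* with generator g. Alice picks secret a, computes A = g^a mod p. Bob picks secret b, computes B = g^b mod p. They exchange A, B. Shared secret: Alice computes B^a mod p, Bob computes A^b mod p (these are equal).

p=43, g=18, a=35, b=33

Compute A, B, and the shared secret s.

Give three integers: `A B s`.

Answer: 37 39 42

Derivation:
A = 18^35 mod 43  (bits of 35 = 100011)
  bit 0 = 1: r = r^2 * 18 mod 43 = 1^2 * 18 = 1*18 = 18
  bit 1 = 0: r = r^2 mod 43 = 18^2 = 23
  bit 2 = 0: r = r^2 mod 43 = 23^2 = 13
  bit 3 = 0: r = r^2 mod 43 = 13^2 = 40
  bit 4 = 1: r = r^2 * 18 mod 43 = 40^2 * 18 = 9*18 = 33
  bit 5 = 1: r = r^2 * 18 mod 43 = 33^2 * 18 = 14*18 = 37
  -> A = 37
B = 18^33 mod 43  (bits of 33 = 100001)
  bit 0 = 1: r = r^2 * 18 mod 43 = 1^2 * 18 = 1*18 = 18
  bit 1 = 0: r = r^2 mod 43 = 18^2 = 23
  bit 2 = 0: r = r^2 mod 43 = 23^2 = 13
  bit 3 = 0: r = r^2 mod 43 = 13^2 = 40
  bit 4 = 0: r = r^2 mod 43 = 40^2 = 9
  bit 5 = 1: r = r^2 * 18 mod 43 = 9^2 * 18 = 38*18 = 39
  -> B = 39
s = B^a = 39^35 mod 43  (bits of 35 = 100011)
  bit 0 = 1: r = r^2 * 39 mod 43 = 1^2 * 39 = 1*39 = 39
  bit 1 = 0: r = r^2 mod 43 = 39^2 = 16
  bit 2 = 0: r = r^2 mod 43 = 16^2 = 41
  bit 3 = 0: r = r^2 mod 43 = 41^2 = 4
  bit 4 = 1: r = r^2 * 39 mod 43 = 4^2 * 39 = 16*39 = 22
  bit 5 = 1: r = r^2 * 39 mod 43 = 22^2 * 39 = 11*39 = 42
  -> s = B^a = 42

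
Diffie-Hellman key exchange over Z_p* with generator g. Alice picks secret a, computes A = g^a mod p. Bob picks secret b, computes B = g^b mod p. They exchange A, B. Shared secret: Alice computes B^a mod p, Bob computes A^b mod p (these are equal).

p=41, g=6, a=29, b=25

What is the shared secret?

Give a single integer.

Answer: 27

Derivation:
A = 6^29 mod 41  (bits of 29 = 11101)
  bit 0 = 1: r = r^2 * 6 mod 41 = 1^2 * 6 = 1*6 = 6
  bit 1 = 1: r = r^2 * 6 mod 41 = 6^2 * 6 = 36*6 = 11
  bit 2 = 1: r = r^2 * 6 mod 41 = 11^2 * 6 = 39*6 = 29
  bit 3 = 0: r = r^2 mod 41 = 29^2 = 21
  bit 4 = 1: r = r^2 * 6 mod 41 = 21^2 * 6 = 31*6 = 22
  -> A = 22
B = 6^25 mod 41  (bits of 25 = 11001)
  bit 0 = 1: r = r^2 * 6 mod 41 = 1^2 * 6 = 1*6 = 6
  bit 1 = 1: r = r^2 * 6 mod 41 = 6^2 * 6 = 36*6 = 11
  bit 2 = 0: r = r^2 mod 41 = 11^2 = 39
  bit 3 = 0: r = r^2 mod 41 = 39^2 = 4
  bit 4 = 1: r = r^2 * 6 mod 41 = 4^2 * 6 = 16*6 = 14
  -> B = 14
s = B^a = 14^29 mod 41  (bits of 29 = 11101)
  bit 0 = 1: r = r^2 * 14 mod 41 = 1^2 * 14 = 1*14 = 14
  bit 1 = 1: r = r^2 * 14 mod 41 = 14^2 * 14 = 32*14 = 38
  bit 2 = 1: r = r^2 * 14 mod 41 = 38^2 * 14 = 9*14 = 3
  bit 3 = 0: r = r^2 mod 41 = 3^2 = 9
  bit 4 = 1: r = r^2 * 14 mod 41 = 9^2 * 14 = 40*14 = 27
  -> s = B^a = 27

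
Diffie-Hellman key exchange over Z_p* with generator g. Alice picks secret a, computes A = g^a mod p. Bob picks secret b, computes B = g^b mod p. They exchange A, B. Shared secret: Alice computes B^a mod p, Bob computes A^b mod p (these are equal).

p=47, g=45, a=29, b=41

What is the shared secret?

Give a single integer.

A = 45^29 mod 47  (bits of 29 = 11101)
  bit 0 = 1: r = r^2 * 45 mod 47 = 1^2 * 45 = 1*45 = 45
  bit 1 = 1: r = r^2 * 45 mod 47 = 45^2 * 45 = 4*45 = 39
  bit 2 = 1: r = r^2 * 45 mod 47 = 39^2 * 45 = 17*45 = 13
  bit 3 = 0: r = r^2 mod 47 = 13^2 = 28
  bit 4 = 1: r = r^2 * 45 mod 47 = 28^2 * 45 = 32*45 = 30
  -> A = 30
B = 45^41 mod 47  (bits of 41 = 101001)
  bit 0 = 1: r = r^2 * 45 mod 47 = 1^2 * 45 = 1*45 = 45
  bit 1 = 0: r = r^2 mod 47 = 45^2 = 4
  bit 2 = 1: r = r^2 * 45 mod 47 = 4^2 * 45 = 16*45 = 15
  bit 3 = 0: r = r^2 mod 47 = 15^2 = 37
  bit 4 = 0: r = r^2 mod 47 = 37^2 = 6
  bit 5 = 1: r = r^2 * 45 mod 47 = 6^2 * 45 = 36*45 = 22
  -> B = 22
s = B^a = 22^29 mod 47  (bits of 29 = 11101)
  bit 0 = 1: r = r^2 * 22 mod 47 = 1^2 * 22 = 1*22 = 22
  bit 1 = 1: r = r^2 * 22 mod 47 = 22^2 * 22 = 14*22 = 26
  bit 2 = 1: r = r^2 * 22 mod 47 = 26^2 * 22 = 18*22 = 20
  bit 3 = 0: r = r^2 mod 47 = 20^2 = 24
  bit 4 = 1: r = r^2 * 22 mod 47 = 24^2 * 22 = 12*22 = 29
  -> s = B^a = 29

Answer: 29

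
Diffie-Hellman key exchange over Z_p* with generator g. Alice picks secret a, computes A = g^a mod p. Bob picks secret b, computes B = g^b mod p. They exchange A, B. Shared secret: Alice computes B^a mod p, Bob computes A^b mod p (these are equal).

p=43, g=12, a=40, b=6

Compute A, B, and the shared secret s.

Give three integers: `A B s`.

A = 12^40 mod 43  (bits of 40 = 101000)
  bit 0 = 1: r = r^2 * 12 mod 43 = 1^2 * 12 = 1*12 = 12
  bit 1 = 0: r = r^2 mod 43 = 12^2 = 15
  bit 2 = 1: r = r^2 * 12 mod 43 = 15^2 * 12 = 10*12 = 34
  bit 3 = 0: r = r^2 mod 43 = 34^2 = 38
  bit 4 = 0: r = r^2 mod 43 = 38^2 = 25
  bit 5 = 0: r = r^2 mod 43 = 25^2 = 23
  -> A = 23
B = 12^6 mod 43  (bits of 6 = 110)
  bit 0 = 1: r = r^2 * 12 mod 43 = 1^2 * 12 = 1*12 = 12
  bit 1 = 1: r = r^2 * 12 mod 43 = 12^2 * 12 = 15*12 = 8
  bit 2 = 0: r = r^2 mod 43 = 8^2 = 21
  -> B = 21
s = B^a = 21^40 mod 43  (bits of 40 = 101000)
  bit 0 = 1: r = r^2 * 21 mod 43 = 1^2 * 21 = 1*21 = 21
  bit 1 = 0: r = r^2 mod 43 = 21^2 = 11
  bit 2 = 1: r = r^2 * 21 mod 43 = 11^2 * 21 = 35*21 = 4
  bit 3 = 0: r = r^2 mod 43 = 4^2 = 16
  bit 4 = 0: r = r^2 mod 43 = 16^2 = 41
  bit 5 = 0: r = r^2 mod 43 = 41^2 = 4
  -> s = B^a = 4

Answer: 23 21 4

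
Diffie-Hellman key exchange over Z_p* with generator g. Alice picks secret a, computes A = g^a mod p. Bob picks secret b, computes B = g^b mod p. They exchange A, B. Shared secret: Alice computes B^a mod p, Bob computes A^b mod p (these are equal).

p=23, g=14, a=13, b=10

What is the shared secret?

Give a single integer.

A = 14^13 mod 23  (bits of 13 = 1101)
  bit 0 = 1: r = r^2 * 14 mod 23 = 1^2 * 14 = 1*14 = 14
  bit 1 = 1: r = r^2 * 14 mod 23 = 14^2 * 14 = 12*14 = 7
  bit 2 = 0: r = r^2 mod 23 = 7^2 = 3
  bit 3 = 1: r = r^2 * 14 mod 23 = 3^2 * 14 = 9*14 = 11
  -> A = 11
B = 14^10 mod 23  (bits of 10 = 1010)
  bit 0 = 1: r = r^2 * 14 mod 23 = 1^2 * 14 = 1*14 = 14
  bit 1 = 0: r = r^2 mod 23 = 14^2 = 12
  bit 2 = 1: r = r^2 * 14 mod 23 = 12^2 * 14 = 6*14 = 15
  bit 3 = 0: r = r^2 mod 23 = 15^2 = 18
  -> B = 18
s = B^a = 18^13 mod 23  (bits of 13 = 1101)
  bit 0 = 1: r = r^2 * 18 mod 23 = 1^2 * 18 = 1*18 = 18
  bit 1 = 1: r = r^2 * 18 mod 23 = 18^2 * 18 = 2*18 = 13
  bit 2 = 0: r = r^2 mod 23 = 13^2 = 8
  bit 3 = 1: r = r^2 * 18 mod 23 = 8^2 * 18 = 18*18 = 2
  -> s = B^a = 2

Answer: 2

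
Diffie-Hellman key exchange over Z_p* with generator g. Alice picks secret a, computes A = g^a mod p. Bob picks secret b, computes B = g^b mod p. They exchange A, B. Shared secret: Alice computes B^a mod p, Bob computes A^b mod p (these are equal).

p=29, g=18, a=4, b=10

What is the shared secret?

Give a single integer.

Answer: 23

Derivation:
A = 18^4 mod 29  (bits of 4 = 100)
  bit 0 = 1: r = r^2 * 18 mod 29 = 1^2 * 18 = 1*18 = 18
  bit 1 = 0: r = r^2 mod 29 = 18^2 = 5
  bit 2 = 0: r = r^2 mod 29 = 5^2 = 25
  -> A = 25
B = 18^10 mod 29  (bits of 10 = 1010)
  bit 0 = 1: r = r^2 * 18 mod 29 = 1^2 * 18 = 1*18 = 18
  bit 1 = 0: r = r^2 mod 29 = 18^2 = 5
  bit 2 = 1: r = r^2 * 18 mod 29 = 5^2 * 18 = 25*18 = 15
  bit 3 = 0: r = r^2 mod 29 = 15^2 = 22
  -> B = 22
s = B^a = 22^4 mod 29  (bits of 4 = 100)
  bit 0 = 1: r = r^2 * 22 mod 29 = 1^2 * 22 = 1*22 = 22
  bit 1 = 0: r = r^2 mod 29 = 22^2 = 20
  bit 2 = 0: r = r^2 mod 29 = 20^2 = 23
  -> s = B^a = 23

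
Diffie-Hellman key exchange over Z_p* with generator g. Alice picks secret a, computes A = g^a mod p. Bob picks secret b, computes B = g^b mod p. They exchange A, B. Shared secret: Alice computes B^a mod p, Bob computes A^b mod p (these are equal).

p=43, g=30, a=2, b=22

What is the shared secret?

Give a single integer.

A = 30^2 mod 43  (bits of 2 = 10)
  bit 0 = 1: r = r^2 * 30 mod 43 = 1^2 * 30 = 1*30 = 30
  bit 1 = 0: r = r^2 mod 43 = 30^2 = 40
  -> A = 40
B = 30^22 mod 43  (bits of 22 = 10110)
  bit 0 = 1: r = r^2 * 30 mod 43 = 1^2 * 30 = 1*30 = 30
  bit 1 = 0: r = r^2 mod 43 = 30^2 = 40
  bit 2 = 1: r = r^2 * 30 mod 43 = 40^2 * 30 = 9*30 = 12
  bit 3 = 1: r = r^2 * 30 mod 43 = 12^2 * 30 = 15*30 = 20
  bit 4 = 0: r = r^2 mod 43 = 20^2 = 13
  -> B = 13
s = B^a = 13^2 mod 43  (bits of 2 = 10)
  bit 0 = 1: r = r^2 * 13 mod 43 = 1^2 * 13 = 1*13 = 13
  bit 1 = 0: r = r^2 mod 43 = 13^2 = 40
  -> s = B^a = 40

Answer: 40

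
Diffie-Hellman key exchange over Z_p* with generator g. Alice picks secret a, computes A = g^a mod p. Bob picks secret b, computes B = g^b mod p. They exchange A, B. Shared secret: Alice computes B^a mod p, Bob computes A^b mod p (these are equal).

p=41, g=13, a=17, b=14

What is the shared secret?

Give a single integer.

A = 13^17 mod 41  (bits of 17 = 10001)
  bit 0 = 1: r = r^2 * 13 mod 41 = 1^2 * 13 = 1*13 = 13
  bit 1 = 0: r = r^2 mod 41 = 13^2 = 5
  bit 2 = 0: r = r^2 mod 41 = 5^2 = 25
  bit 3 = 0: r = r^2 mod 41 = 25^2 = 10
  bit 4 = 1: r = r^2 * 13 mod 41 = 10^2 * 13 = 18*13 = 29
  -> A = 29
B = 13^14 mod 41  (bits of 14 = 1110)
  bit 0 = 1: r = r^2 * 13 mod 41 = 1^2 * 13 = 1*13 = 13
  bit 1 = 1: r = r^2 * 13 mod 41 = 13^2 * 13 = 5*13 = 24
  bit 2 = 1: r = r^2 * 13 mod 41 = 24^2 * 13 = 2*13 = 26
  bit 3 = 0: r = r^2 mod 41 = 26^2 = 20
  -> B = 20
s = B^a = 20^17 mod 41  (bits of 17 = 10001)
  bit 0 = 1: r = r^2 * 20 mod 41 = 1^2 * 20 = 1*20 = 20
  bit 1 = 0: r = r^2 mod 41 = 20^2 = 31
  bit 2 = 0: r = r^2 mod 41 = 31^2 = 18
  bit 3 = 0: r = r^2 mod 41 = 18^2 = 37
  bit 4 = 1: r = r^2 * 20 mod 41 = 37^2 * 20 = 16*20 = 33
  -> s = B^a = 33

Answer: 33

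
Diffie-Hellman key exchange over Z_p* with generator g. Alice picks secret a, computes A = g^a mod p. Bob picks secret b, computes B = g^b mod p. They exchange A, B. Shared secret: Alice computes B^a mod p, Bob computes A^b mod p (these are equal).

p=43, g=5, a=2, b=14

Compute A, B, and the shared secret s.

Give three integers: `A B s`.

A = 5^2 mod 43  (bits of 2 = 10)
  bit 0 = 1: r = r^2 * 5 mod 43 = 1^2 * 5 = 1*5 = 5
  bit 1 = 0: r = r^2 mod 43 = 5^2 = 25
  -> A = 25
B = 5^14 mod 43  (bits of 14 = 1110)
  bit 0 = 1: r = r^2 * 5 mod 43 = 1^2 * 5 = 1*5 = 5
  bit 1 = 1: r = r^2 * 5 mod 43 = 5^2 * 5 = 25*5 = 39
  bit 2 = 1: r = r^2 * 5 mod 43 = 39^2 * 5 = 16*5 = 37
  bit 3 = 0: r = r^2 mod 43 = 37^2 = 36
  -> B = 36
s = B^a = 36^2 mod 43  (bits of 2 = 10)
  bit 0 = 1: r = r^2 * 36 mod 43 = 1^2 * 36 = 1*36 = 36
  bit 1 = 0: r = r^2 mod 43 = 36^2 = 6
  -> s = B^a = 6

Answer: 25 36 6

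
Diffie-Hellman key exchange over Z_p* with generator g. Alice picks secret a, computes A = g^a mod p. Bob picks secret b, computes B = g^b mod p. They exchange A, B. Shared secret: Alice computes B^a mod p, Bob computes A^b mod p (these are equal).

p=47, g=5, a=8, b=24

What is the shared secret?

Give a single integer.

A = 5^8 mod 47  (bits of 8 = 1000)
  bit 0 = 1: r = r^2 * 5 mod 47 = 1^2 * 5 = 1*5 = 5
  bit 1 = 0: r = r^2 mod 47 = 5^2 = 25
  bit 2 = 0: r = r^2 mod 47 = 25^2 = 14
  bit 3 = 0: r = r^2 mod 47 = 14^2 = 8
  -> A = 8
B = 5^24 mod 47  (bits of 24 = 11000)
  bit 0 = 1: r = r^2 * 5 mod 47 = 1^2 * 5 = 1*5 = 5
  bit 1 = 1: r = r^2 * 5 mod 47 = 5^2 * 5 = 25*5 = 31
  bit 2 = 0: r = r^2 mod 47 = 31^2 = 21
  bit 3 = 0: r = r^2 mod 47 = 21^2 = 18
  bit 4 = 0: r = r^2 mod 47 = 18^2 = 42
  -> B = 42
s = B^a = 42^8 mod 47  (bits of 8 = 1000)
  bit 0 = 1: r = r^2 * 42 mod 47 = 1^2 * 42 = 1*42 = 42
  bit 1 = 0: r = r^2 mod 47 = 42^2 = 25
  bit 2 = 0: r = r^2 mod 47 = 25^2 = 14
  bit 3 = 0: r = r^2 mod 47 = 14^2 = 8
  -> s = B^a = 8

Answer: 8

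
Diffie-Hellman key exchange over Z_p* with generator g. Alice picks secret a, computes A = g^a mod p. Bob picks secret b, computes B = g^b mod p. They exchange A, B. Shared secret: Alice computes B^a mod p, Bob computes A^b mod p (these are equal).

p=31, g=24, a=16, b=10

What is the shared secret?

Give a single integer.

A = 24^16 mod 31  (bits of 16 = 10000)
  bit 0 = 1: r = r^2 * 24 mod 31 = 1^2 * 24 = 1*24 = 24
  bit 1 = 0: r = r^2 mod 31 = 24^2 = 18
  bit 2 = 0: r = r^2 mod 31 = 18^2 = 14
  bit 3 = 0: r = r^2 mod 31 = 14^2 = 10
  bit 4 = 0: r = r^2 mod 31 = 10^2 = 7
  -> A = 7
B = 24^10 mod 31  (bits of 10 = 1010)
  bit 0 = 1: r = r^2 * 24 mod 31 = 1^2 * 24 = 1*24 = 24
  bit 1 = 0: r = r^2 mod 31 = 24^2 = 18
  bit 2 = 1: r = r^2 * 24 mod 31 = 18^2 * 24 = 14*24 = 26
  bit 3 = 0: r = r^2 mod 31 = 26^2 = 25
  -> B = 25
s = B^a = 25^16 mod 31  (bits of 16 = 10000)
  bit 0 = 1: r = r^2 * 25 mod 31 = 1^2 * 25 = 1*25 = 25
  bit 1 = 0: r = r^2 mod 31 = 25^2 = 5
  bit 2 = 0: r = r^2 mod 31 = 5^2 = 25
  bit 3 = 0: r = r^2 mod 31 = 25^2 = 5
  bit 4 = 0: r = r^2 mod 31 = 5^2 = 25
  -> s = B^a = 25

Answer: 25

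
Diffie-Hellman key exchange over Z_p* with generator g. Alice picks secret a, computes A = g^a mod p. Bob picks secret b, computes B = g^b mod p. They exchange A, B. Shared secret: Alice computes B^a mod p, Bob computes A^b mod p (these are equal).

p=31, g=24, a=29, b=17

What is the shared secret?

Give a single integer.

A = 24^29 mod 31  (bits of 29 = 11101)
  bit 0 = 1: r = r^2 * 24 mod 31 = 1^2 * 24 = 1*24 = 24
  bit 1 = 1: r = r^2 * 24 mod 31 = 24^2 * 24 = 18*24 = 29
  bit 2 = 1: r = r^2 * 24 mod 31 = 29^2 * 24 = 4*24 = 3
  bit 3 = 0: r = r^2 mod 31 = 3^2 = 9
  bit 4 = 1: r = r^2 * 24 mod 31 = 9^2 * 24 = 19*24 = 22
  -> A = 22
B = 24^17 mod 31  (bits of 17 = 10001)
  bit 0 = 1: r = r^2 * 24 mod 31 = 1^2 * 24 = 1*24 = 24
  bit 1 = 0: r = r^2 mod 31 = 24^2 = 18
  bit 2 = 0: r = r^2 mod 31 = 18^2 = 14
  bit 3 = 0: r = r^2 mod 31 = 14^2 = 10
  bit 4 = 1: r = r^2 * 24 mod 31 = 10^2 * 24 = 7*24 = 13
  -> B = 13
s = B^a = 13^29 mod 31  (bits of 29 = 11101)
  bit 0 = 1: r = r^2 * 13 mod 31 = 1^2 * 13 = 1*13 = 13
  bit 1 = 1: r = r^2 * 13 mod 31 = 13^2 * 13 = 14*13 = 27
  bit 2 = 1: r = r^2 * 13 mod 31 = 27^2 * 13 = 16*13 = 22
  bit 3 = 0: r = r^2 mod 31 = 22^2 = 19
  bit 4 = 1: r = r^2 * 13 mod 31 = 19^2 * 13 = 20*13 = 12
  -> s = B^a = 12

Answer: 12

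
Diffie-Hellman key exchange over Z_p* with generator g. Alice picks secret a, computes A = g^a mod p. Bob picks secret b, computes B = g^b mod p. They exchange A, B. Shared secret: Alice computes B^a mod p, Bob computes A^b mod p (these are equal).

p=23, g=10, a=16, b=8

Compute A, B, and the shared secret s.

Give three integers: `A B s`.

Answer: 4 2 9

Derivation:
A = 10^16 mod 23  (bits of 16 = 10000)
  bit 0 = 1: r = r^2 * 10 mod 23 = 1^2 * 10 = 1*10 = 10
  bit 1 = 0: r = r^2 mod 23 = 10^2 = 8
  bit 2 = 0: r = r^2 mod 23 = 8^2 = 18
  bit 3 = 0: r = r^2 mod 23 = 18^2 = 2
  bit 4 = 0: r = r^2 mod 23 = 2^2 = 4
  -> A = 4
B = 10^8 mod 23  (bits of 8 = 1000)
  bit 0 = 1: r = r^2 * 10 mod 23 = 1^2 * 10 = 1*10 = 10
  bit 1 = 0: r = r^2 mod 23 = 10^2 = 8
  bit 2 = 0: r = r^2 mod 23 = 8^2 = 18
  bit 3 = 0: r = r^2 mod 23 = 18^2 = 2
  -> B = 2
s = B^a = 2^16 mod 23  (bits of 16 = 10000)
  bit 0 = 1: r = r^2 * 2 mod 23 = 1^2 * 2 = 1*2 = 2
  bit 1 = 0: r = r^2 mod 23 = 2^2 = 4
  bit 2 = 0: r = r^2 mod 23 = 4^2 = 16
  bit 3 = 0: r = r^2 mod 23 = 16^2 = 3
  bit 4 = 0: r = r^2 mod 23 = 3^2 = 9
  -> s = B^a = 9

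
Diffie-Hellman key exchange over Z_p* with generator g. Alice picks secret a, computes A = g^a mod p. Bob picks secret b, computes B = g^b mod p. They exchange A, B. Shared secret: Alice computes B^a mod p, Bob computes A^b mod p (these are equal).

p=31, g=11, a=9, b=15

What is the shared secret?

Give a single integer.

A = 11^9 mod 31  (bits of 9 = 1001)
  bit 0 = 1: r = r^2 * 11 mod 31 = 1^2 * 11 = 1*11 = 11
  bit 1 = 0: r = r^2 mod 31 = 11^2 = 28
  bit 2 = 0: r = r^2 mod 31 = 28^2 = 9
  bit 3 = 1: r = r^2 * 11 mod 31 = 9^2 * 11 = 19*11 = 23
  -> A = 23
B = 11^15 mod 31  (bits of 15 = 1111)
  bit 0 = 1: r = r^2 * 11 mod 31 = 1^2 * 11 = 1*11 = 11
  bit 1 = 1: r = r^2 * 11 mod 31 = 11^2 * 11 = 28*11 = 29
  bit 2 = 1: r = r^2 * 11 mod 31 = 29^2 * 11 = 4*11 = 13
  bit 3 = 1: r = r^2 * 11 mod 31 = 13^2 * 11 = 14*11 = 30
  -> B = 30
s = B^a = 30^9 mod 31  (bits of 9 = 1001)
  bit 0 = 1: r = r^2 * 30 mod 31 = 1^2 * 30 = 1*30 = 30
  bit 1 = 0: r = r^2 mod 31 = 30^2 = 1
  bit 2 = 0: r = r^2 mod 31 = 1^2 = 1
  bit 3 = 1: r = r^2 * 30 mod 31 = 1^2 * 30 = 1*30 = 30
  -> s = B^a = 30

Answer: 30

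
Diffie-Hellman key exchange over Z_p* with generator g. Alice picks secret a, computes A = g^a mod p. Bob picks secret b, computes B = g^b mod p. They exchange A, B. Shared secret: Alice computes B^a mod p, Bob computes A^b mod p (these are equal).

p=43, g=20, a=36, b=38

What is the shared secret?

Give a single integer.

A = 20^36 mod 43  (bits of 36 = 100100)
  bit 0 = 1: r = r^2 * 20 mod 43 = 1^2 * 20 = 1*20 = 20
  bit 1 = 0: r = r^2 mod 43 = 20^2 = 13
  bit 2 = 0: r = r^2 mod 43 = 13^2 = 40
  bit 3 = 1: r = r^2 * 20 mod 43 = 40^2 * 20 = 9*20 = 8
  bit 4 = 0: r = r^2 mod 43 = 8^2 = 21
  bit 5 = 0: r = r^2 mod 43 = 21^2 = 11
  -> A = 11
B = 20^38 mod 43  (bits of 38 = 100110)
  bit 0 = 1: r = r^2 * 20 mod 43 = 1^2 * 20 = 1*20 = 20
  bit 1 = 0: r = r^2 mod 43 = 20^2 = 13
  bit 2 = 0: r = r^2 mod 43 = 13^2 = 40
  bit 3 = 1: r = r^2 * 20 mod 43 = 40^2 * 20 = 9*20 = 8
  bit 4 = 1: r = r^2 * 20 mod 43 = 8^2 * 20 = 21*20 = 33
  bit 5 = 0: r = r^2 mod 43 = 33^2 = 14
  -> B = 14
s = B^a = 14^36 mod 43  (bits of 36 = 100100)
  bit 0 = 1: r = r^2 * 14 mod 43 = 1^2 * 14 = 1*14 = 14
  bit 1 = 0: r = r^2 mod 43 = 14^2 = 24
  bit 2 = 0: r = r^2 mod 43 = 24^2 = 17
  bit 3 = 1: r = r^2 * 14 mod 43 = 17^2 * 14 = 31*14 = 4
  bit 4 = 0: r = r^2 mod 43 = 4^2 = 16
  bit 5 = 0: r = r^2 mod 43 = 16^2 = 41
  -> s = B^a = 41

Answer: 41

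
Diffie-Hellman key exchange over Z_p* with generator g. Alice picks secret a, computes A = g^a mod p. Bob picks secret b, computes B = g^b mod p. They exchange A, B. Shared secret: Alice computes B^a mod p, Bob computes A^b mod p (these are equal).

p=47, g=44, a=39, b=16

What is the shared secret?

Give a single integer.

Answer: 27

Derivation:
A = 44^39 mod 47  (bits of 39 = 100111)
  bit 0 = 1: r = r^2 * 44 mod 47 = 1^2 * 44 = 1*44 = 44
  bit 1 = 0: r = r^2 mod 47 = 44^2 = 9
  bit 2 = 0: r = r^2 mod 47 = 9^2 = 34
  bit 3 = 1: r = r^2 * 44 mod 47 = 34^2 * 44 = 28*44 = 10
  bit 4 = 1: r = r^2 * 44 mod 47 = 10^2 * 44 = 6*44 = 29
  bit 5 = 1: r = r^2 * 44 mod 47 = 29^2 * 44 = 42*44 = 15
  -> A = 15
B = 44^16 mod 47  (bits of 16 = 10000)
  bit 0 = 1: r = r^2 * 44 mod 47 = 1^2 * 44 = 1*44 = 44
  bit 1 = 0: r = r^2 mod 47 = 44^2 = 9
  bit 2 = 0: r = r^2 mod 47 = 9^2 = 34
  bit 3 = 0: r = r^2 mod 47 = 34^2 = 28
  bit 4 = 0: r = r^2 mod 47 = 28^2 = 32
  -> B = 32
s = B^a = 32^39 mod 47  (bits of 39 = 100111)
  bit 0 = 1: r = r^2 * 32 mod 47 = 1^2 * 32 = 1*32 = 32
  bit 1 = 0: r = r^2 mod 47 = 32^2 = 37
  bit 2 = 0: r = r^2 mod 47 = 37^2 = 6
  bit 3 = 1: r = r^2 * 32 mod 47 = 6^2 * 32 = 36*32 = 24
  bit 4 = 1: r = r^2 * 32 mod 47 = 24^2 * 32 = 12*32 = 8
  bit 5 = 1: r = r^2 * 32 mod 47 = 8^2 * 32 = 17*32 = 27
  -> s = B^a = 27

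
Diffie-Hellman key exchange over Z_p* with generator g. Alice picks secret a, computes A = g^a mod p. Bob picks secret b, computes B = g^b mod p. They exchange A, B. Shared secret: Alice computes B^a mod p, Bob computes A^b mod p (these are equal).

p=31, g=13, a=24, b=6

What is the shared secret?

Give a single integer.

Answer: 2

Derivation:
A = 13^24 mod 31  (bits of 24 = 11000)
  bit 0 = 1: r = r^2 * 13 mod 31 = 1^2 * 13 = 1*13 = 13
  bit 1 = 1: r = r^2 * 13 mod 31 = 13^2 * 13 = 14*13 = 27
  bit 2 = 0: r = r^2 mod 31 = 27^2 = 16
  bit 3 = 0: r = r^2 mod 31 = 16^2 = 8
  bit 4 = 0: r = r^2 mod 31 = 8^2 = 2
  -> A = 2
B = 13^6 mod 31  (bits of 6 = 110)
  bit 0 = 1: r = r^2 * 13 mod 31 = 1^2 * 13 = 1*13 = 13
  bit 1 = 1: r = r^2 * 13 mod 31 = 13^2 * 13 = 14*13 = 27
  bit 2 = 0: r = r^2 mod 31 = 27^2 = 16
  -> B = 16
s = B^a = 16^24 mod 31  (bits of 24 = 11000)
  bit 0 = 1: r = r^2 * 16 mod 31 = 1^2 * 16 = 1*16 = 16
  bit 1 = 1: r = r^2 * 16 mod 31 = 16^2 * 16 = 8*16 = 4
  bit 2 = 0: r = r^2 mod 31 = 4^2 = 16
  bit 3 = 0: r = r^2 mod 31 = 16^2 = 8
  bit 4 = 0: r = r^2 mod 31 = 8^2 = 2
  -> s = B^a = 2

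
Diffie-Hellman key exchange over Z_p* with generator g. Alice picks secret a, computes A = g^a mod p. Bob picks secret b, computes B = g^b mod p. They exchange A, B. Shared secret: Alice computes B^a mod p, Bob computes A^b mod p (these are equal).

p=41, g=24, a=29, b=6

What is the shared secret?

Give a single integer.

A = 24^29 mod 41  (bits of 29 = 11101)
  bit 0 = 1: r = r^2 * 24 mod 41 = 1^2 * 24 = 1*24 = 24
  bit 1 = 1: r = r^2 * 24 mod 41 = 24^2 * 24 = 2*24 = 7
  bit 2 = 1: r = r^2 * 24 mod 41 = 7^2 * 24 = 8*24 = 28
  bit 3 = 0: r = r^2 mod 41 = 28^2 = 5
  bit 4 = 1: r = r^2 * 24 mod 41 = 5^2 * 24 = 25*24 = 26
  -> A = 26
B = 24^6 mod 41  (bits of 6 = 110)
  bit 0 = 1: r = r^2 * 24 mod 41 = 1^2 * 24 = 1*24 = 24
  bit 1 = 1: r = r^2 * 24 mod 41 = 24^2 * 24 = 2*24 = 7
  bit 2 = 0: r = r^2 mod 41 = 7^2 = 8
  -> B = 8
s = B^a = 8^29 mod 41  (bits of 29 = 11101)
  bit 0 = 1: r = r^2 * 8 mod 41 = 1^2 * 8 = 1*8 = 8
  bit 1 = 1: r = r^2 * 8 mod 41 = 8^2 * 8 = 23*8 = 20
  bit 2 = 1: r = r^2 * 8 mod 41 = 20^2 * 8 = 31*8 = 2
  bit 3 = 0: r = r^2 mod 41 = 2^2 = 4
  bit 4 = 1: r = r^2 * 8 mod 41 = 4^2 * 8 = 16*8 = 5
  -> s = B^a = 5

Answer: 5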